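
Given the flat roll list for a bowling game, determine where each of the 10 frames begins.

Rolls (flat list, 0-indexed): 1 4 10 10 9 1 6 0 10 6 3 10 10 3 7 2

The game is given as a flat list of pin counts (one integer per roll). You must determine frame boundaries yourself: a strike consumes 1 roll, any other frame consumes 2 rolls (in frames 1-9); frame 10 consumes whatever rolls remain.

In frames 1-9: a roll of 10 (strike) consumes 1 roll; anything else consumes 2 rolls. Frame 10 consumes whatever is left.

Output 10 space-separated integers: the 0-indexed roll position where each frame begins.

Answer: 0 2 3 4 6 8 9 11 12 13

Derivation:
Frame 1 starts at roll index 0: rolls=1,4 (sum=5), consumes 2 rolls
Frame 2 starts at roll index 2: roll=10 (strike), consumes 1 roll
Frame 3 starts at roll index 3: roll=10 (strike), consumes 1 roll
Frame 4 starts at roll index 4: rolls=9,1 (sum=10), consumes 2 rolls
Frame 5 starts at roll index 6: rolls=6,0 (sum=6), consumes 2 rolls
Frame 6 starts at roll index 8: roll=10 (strike), consumes 1 roll
Frame 7 starts at roll index 9: rolls=6,3 (sum=9), consumes 2 rolls
Frame 8 starts at roll index 11: roll=10 (strike), consumes 1 roll
Frame 9 starts at roll index 12: roll=10 (strike), consumes 1 roll
Frame 10 starts at roll index 13: 3 remaining rolls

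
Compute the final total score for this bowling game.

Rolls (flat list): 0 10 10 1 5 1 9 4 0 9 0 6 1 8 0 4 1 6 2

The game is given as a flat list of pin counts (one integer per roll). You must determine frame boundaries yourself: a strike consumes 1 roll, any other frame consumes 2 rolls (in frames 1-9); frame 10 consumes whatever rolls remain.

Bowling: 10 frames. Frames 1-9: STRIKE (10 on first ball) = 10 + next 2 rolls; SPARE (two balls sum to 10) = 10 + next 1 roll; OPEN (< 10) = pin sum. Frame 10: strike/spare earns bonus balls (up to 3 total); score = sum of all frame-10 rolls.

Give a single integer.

Answer: 97

Derivation:
Frame 1: SPARE (0+10=10). 10 + next roll (10) = 20. Cumulative: 20
Frame 2: STRIKE. 10 + next two rolls (1+5) = 16. Cumulative: 36
Frame 3: OPEN (1+5=6). Cumulative: 42
Frame 4: SPARE (1+9=10). 10 + next roll (4) = 14. Cumulative: 56
Frame 5: OPEN (4+0=4). Cumulative: 60
Frame 6: OPEN (9+0=9). Cumulative: 69
Frame 7: OPEN (6+1=7). Cumulative: 76
Frame 8: OPEN (8+0=8). Cumulative: 84
Frame 9: OPEN (4+1=5). Cumulative: 89
Frame 10: OPEN. Sum of all frame-10 rolls (6+2) = 8. Cumulative: 97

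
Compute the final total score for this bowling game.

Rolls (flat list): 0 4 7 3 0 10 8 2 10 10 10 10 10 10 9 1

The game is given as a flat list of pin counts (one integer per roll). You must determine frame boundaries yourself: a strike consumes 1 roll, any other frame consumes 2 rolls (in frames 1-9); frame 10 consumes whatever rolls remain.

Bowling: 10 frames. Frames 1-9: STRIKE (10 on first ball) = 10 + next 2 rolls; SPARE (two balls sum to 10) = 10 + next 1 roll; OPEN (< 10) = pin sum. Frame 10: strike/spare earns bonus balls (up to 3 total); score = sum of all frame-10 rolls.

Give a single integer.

Frame 1: OPEN (0+4=4). Cumulative: 4
Frame 2: SPARE (7+3=10). 10 + next roll (0) = 10. Cumulative: 14
Frame 3: SPARE (0+10=10). 10 + next roll (8) = 18. Cumulative: 32
Frame 4: SPARE (8+2=10). 10 + next roll (10) = 20. Cumulative: 52
Frame 5: STRIKE. 10 + next two rolls (10+10) = 30. Cumulative: 82
Frame 6: STRIKE. 10 + next two rolls (10+10) = 30. Cumulative: 112
Frame 7: STRIKE. 10 + next two rolls (10+10) = 30. Cumulative: 142
Frame 8: STRIKE. 10 + next two rolls (10+10) = 30. Cumulative: 172
Frame 9: STRIKE. 10 + next two rolls (10+9) = 29. Cumulative: 201
Frame 10: STRIKE. Sum of all frame-10 rolls (10+9+1) = 20. Cumulative: 221

Answer: 221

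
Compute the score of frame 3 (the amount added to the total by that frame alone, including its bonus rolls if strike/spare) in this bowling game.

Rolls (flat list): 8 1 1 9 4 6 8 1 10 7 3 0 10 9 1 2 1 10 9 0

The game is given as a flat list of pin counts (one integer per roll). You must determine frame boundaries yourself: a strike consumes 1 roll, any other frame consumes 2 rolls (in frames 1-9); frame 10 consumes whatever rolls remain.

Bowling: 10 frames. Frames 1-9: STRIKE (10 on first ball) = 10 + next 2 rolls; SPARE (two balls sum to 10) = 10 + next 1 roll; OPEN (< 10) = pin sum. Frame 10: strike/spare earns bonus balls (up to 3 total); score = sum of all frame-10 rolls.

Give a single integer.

Answer: 18

Derivation:
Frame 1: OPEN (8+1=9). Cumulative: 9
Frame 2: SPARE (1+9=10). 10 + next roll (4) = 14. Cumulative: 23
Frame 3: SPARE (4+6=10). 10 + next roll (8) = 18. Cumulative: 41
Frame 4: OPEN (8+1=9). Cumulative: 50
Frame 5: STRIKE. 10 + next two rolls (7+3) = 20. Cumulative: 70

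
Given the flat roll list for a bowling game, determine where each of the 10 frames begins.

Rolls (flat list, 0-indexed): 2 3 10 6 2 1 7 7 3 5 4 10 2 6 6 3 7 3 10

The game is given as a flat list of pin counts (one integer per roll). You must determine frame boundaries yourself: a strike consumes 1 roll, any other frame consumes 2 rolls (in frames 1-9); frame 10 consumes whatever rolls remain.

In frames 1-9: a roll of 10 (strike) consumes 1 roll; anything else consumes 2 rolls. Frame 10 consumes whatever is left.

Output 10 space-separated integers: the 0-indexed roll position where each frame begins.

Answer: 0 2 3 5 7 9 11 12 14 16

Derivation:
Frame 1 starts at roll index 0: rolls=2,3 (sum=5), consumes 2 rolls
Frame 2 starts at roll index 2: roll=10 (strike), consumes 1 roll
Frame 3 starts at roll index 3: rolls=6,2 (sum=8), consumes 2 rolls
Frame 4 starts at roll index 5: rolls=1,7 (sum=8), consumes 2 rolls
Frame 5 starts at roll index 7: rolls=7,3 (sum=10), consumes 2 rolls
Frame 6 starts at roll index 9: rolls=5,4 (sum=9), consumes 2 rolls
Frame 7 starts at roll index 11: roll=10 (strike), consumes 1 roll
Frame 8 starts at roll index 12: rolls=2,6 (sum=8), consumes 2 rolls
Frame 9 starts at roll index 14: rolls=6,3 (sum=9), consumes 2 rolls
Frame 10 starts at roll index 16: 3 remaining rolls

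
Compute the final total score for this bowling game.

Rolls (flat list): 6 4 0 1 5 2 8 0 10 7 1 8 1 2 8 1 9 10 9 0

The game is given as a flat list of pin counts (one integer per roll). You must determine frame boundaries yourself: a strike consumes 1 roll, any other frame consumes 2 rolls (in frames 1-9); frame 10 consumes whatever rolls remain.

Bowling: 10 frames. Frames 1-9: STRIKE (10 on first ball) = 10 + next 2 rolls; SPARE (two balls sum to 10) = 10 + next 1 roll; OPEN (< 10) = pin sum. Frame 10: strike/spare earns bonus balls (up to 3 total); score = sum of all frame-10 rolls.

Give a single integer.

Frame 1: SPARE (6+4=10). 10 + next roll (0) = 10. Cumulative: 10
Frame 2: OPEN (0+1=1). Cumulative: 11
Frame 3: OPEN (5+2=7). Cumulative: 18
Frame 4: OPEN (8+0=8). Cumulative: 26
Frame 5: STRIKE. 10 + next two rolls (7+1) = 18. Cumulative: 44
Frame 6: OPEN (7+1=8). Cumulative: 52
Frame 7: OPEN (8+1=9). Cumulative: 61
Frame 8: SPARE (2+8=10). 10 + next roll (1) = 11. Cumulative: 72
Frame 9: SPARE (1+9=10). 10 + next roll (10) = 20. Cumulative: 92
Frame 10: STRIKE. Sum of all frame-10 rolls (10+9+0) = 19. Cumulative: 111

Answer: 111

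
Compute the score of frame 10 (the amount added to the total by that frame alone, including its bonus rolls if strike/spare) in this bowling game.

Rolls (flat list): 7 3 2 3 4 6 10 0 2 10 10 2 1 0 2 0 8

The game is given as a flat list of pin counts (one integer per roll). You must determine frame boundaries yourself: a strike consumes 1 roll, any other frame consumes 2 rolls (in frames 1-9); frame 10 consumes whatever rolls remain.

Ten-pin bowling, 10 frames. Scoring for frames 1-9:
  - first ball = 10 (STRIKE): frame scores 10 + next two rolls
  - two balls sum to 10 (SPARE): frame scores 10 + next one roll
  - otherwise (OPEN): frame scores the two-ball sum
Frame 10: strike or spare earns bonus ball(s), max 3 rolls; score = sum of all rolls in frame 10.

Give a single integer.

Answer: 8

Derivation:
Frame 1: SPARE (7+3=10). 10 + next roll (2) = 12. Cumulative: 12
Frame 2: OPEN (2+3=5). Cumulative: 17
Frame 3: SPARE (4+6=10). 10 + next roll (10) = 20. Cumulative: 37
Frame 4: STRIKE. 10 + next two rolls (0+2) = 12. Cumulative: 49
Frame 5: OPEN (0+2=2). Cumulative: 51
Frame 6: STRIKE. 10 + next two rolls (10+2) = 22. Cumulative: 73
Frame 7: STRIKE. 10 + next two rolls (2+1) = 13. Cumulative: 86
Frame 8: OPEN (2+1=3). Cumulative: 89
Frame 9: OPEN (0+2=2). Cumulative: 91
Frame 10: OPEN. Sum of all frame-10 rolls (0+8) = 8. Cumulative: 99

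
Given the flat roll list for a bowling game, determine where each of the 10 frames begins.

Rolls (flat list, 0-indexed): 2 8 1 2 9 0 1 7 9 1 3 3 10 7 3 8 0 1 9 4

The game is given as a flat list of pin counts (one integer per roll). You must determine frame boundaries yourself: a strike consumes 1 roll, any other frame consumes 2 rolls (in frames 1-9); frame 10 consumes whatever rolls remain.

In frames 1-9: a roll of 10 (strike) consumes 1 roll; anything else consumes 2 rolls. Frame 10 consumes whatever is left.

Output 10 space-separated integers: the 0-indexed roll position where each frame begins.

Frame 1 starts at roll index 0: rolls=2,8 (sum=10), consumes 2 rolls
Frame 2 starts at roll index 2: rolls=1,2 (sum=3), consumes 2 rolls
Frame 3 starts at roll index 4: rolls=9,0 (sum=9), consumes 2 rolls
Frame 4 starts at roll index 6: rolls=1,7 (sum=8), consumes 2 rolls
Frame 5 starts at roll index 8: rolls=9,1 (sum=10), consumes 2 rolls
Frame 6 starts at roll index 10: rolls=3,3 (sum=6), consumes 2 rolls
Frame 7 starts at roll index 12: roll=10 (strike), consumes 1 roll
Frame 8 starts at roll index 13: rolls=7,3 (sum=10), consumes 2 rolls
Frame 9 starts at roll index 15: rolls=8,0 (sum=8), consumes 2 rolls
Frame 10 starts at roll index 17: 3 remaining rolls

Answer: 0 2 4 6 8 10 12 13 15 17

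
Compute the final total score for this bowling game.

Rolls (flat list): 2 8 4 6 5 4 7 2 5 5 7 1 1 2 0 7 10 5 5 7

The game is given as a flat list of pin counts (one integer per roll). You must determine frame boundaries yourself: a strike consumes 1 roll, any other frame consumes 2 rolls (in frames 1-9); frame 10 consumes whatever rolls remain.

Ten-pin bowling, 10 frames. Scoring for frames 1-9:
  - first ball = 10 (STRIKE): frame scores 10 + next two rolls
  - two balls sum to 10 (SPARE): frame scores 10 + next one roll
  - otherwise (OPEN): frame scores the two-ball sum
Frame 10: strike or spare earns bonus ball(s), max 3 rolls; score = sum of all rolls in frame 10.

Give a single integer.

Answer: 119

Derivation:
Frame 1: SPARE (2+8=10). 10 + next roll (4) = 14. Cumulative: 14
Frame 2: SPARE (4+6=10). 10 + next roll (5) = 15. Cumulative: 29
Frame 3: OPEN (5+4=9). Cumulative: 38
Frame 4: OPEN (7+2=9). Cumulative: 47
Frame 5: SPARE (5+5=10). 10 + next roll (7) = 17. Cumulative: 64
Frame 6: OPEN (7+1=8). Cumulative: 72
Frame 7: OPEN (1+2=3). Cumulative: 75
Frame 8: OPEN (0+7=7). Cumulative: 82
Frame 9: STRIKE. 10 + next two rolls (5+5) = 20. Cumulative: 102
Frame 10: SPARE. Sum of all frame-10 rolls (5+5+7) = 17. Cumulative: 119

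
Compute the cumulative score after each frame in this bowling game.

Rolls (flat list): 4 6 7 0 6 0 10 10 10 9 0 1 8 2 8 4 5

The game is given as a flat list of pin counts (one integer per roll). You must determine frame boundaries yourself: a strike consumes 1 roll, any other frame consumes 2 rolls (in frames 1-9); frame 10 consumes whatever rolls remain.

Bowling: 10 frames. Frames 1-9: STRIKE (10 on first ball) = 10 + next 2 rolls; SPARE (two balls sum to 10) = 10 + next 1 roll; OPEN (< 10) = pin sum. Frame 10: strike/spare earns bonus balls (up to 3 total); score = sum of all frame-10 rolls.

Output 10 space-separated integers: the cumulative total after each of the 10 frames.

Frame 1: SPARE (4+6=10). 10 + next roll (7) = 17. Cumulative: 17
Frame 2: OPEN (7+0=7). Cumulative: 24
Frame 3: OPEN (6+0=6). Cumulative: 30
Frame 4: STRIKE. 10 + next two rolls (10+10) = 30. Cumulative: 60
Frame 5: STRIKE. 10 + next two rolls (10+9) = 29. Cumulative: 89
Frame 6: STRIKE. 10 + next two rolls (9+0) = 19. Cumulative: 108
Frame 7: OPEN (9+0=9). Cumulative: 117
Frame 8: OPEN (1+8=9). Cumulative: 126
Frame 9: SPARE (2+8=10). 10 + next roll (4) = 14. Cumulative: 140
Frame 10: OPEN. Sum of all frame-10 rolls (4+5) = 9. Cumulative: 149

Answer: 17 24 30 60 89 108 117 126 140 149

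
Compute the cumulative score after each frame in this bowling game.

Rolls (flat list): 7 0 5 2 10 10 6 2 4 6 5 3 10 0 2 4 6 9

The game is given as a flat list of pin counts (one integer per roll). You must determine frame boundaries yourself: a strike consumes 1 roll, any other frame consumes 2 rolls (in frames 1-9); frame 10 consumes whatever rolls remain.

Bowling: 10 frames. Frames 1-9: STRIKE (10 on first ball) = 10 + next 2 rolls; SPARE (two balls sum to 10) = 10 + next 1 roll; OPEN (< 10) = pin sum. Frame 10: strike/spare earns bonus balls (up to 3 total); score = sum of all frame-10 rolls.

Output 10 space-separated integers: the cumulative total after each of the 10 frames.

Answer: 7 14 40 58 66 81 89 101 103 122

Derivation:
Frame 1: OPEN (7+0=7). Cumulative: 7
Frame 2: OPEN (5+2=7). Cumulative: 14
Frame 3: STRIKE. 10 + next two rolls (10+6) = 26. Cumulative: 40
Frame 4: STRIKE. 10 + next two rolls (6+2) = 18. Cumulative: 58
Frame 5: OPEN (6+2=8). Cumulative: 66
Frame 6: SPARE (4+6=10). 10 + next roll (5) = 15. Cumulative: 81
Frame 7: OPEN (5+3=8). Cumulative: 89
Frame 8: STRIKE. 10 + next two rolls (0+2) = 12. Cumulative: 101
Frame 9: OPEN (0+2=2). Cumulative: 103
Frame 10: SPARE. Sum of all frame-10 rolls (4+6+9) = 19. Cumulative: 122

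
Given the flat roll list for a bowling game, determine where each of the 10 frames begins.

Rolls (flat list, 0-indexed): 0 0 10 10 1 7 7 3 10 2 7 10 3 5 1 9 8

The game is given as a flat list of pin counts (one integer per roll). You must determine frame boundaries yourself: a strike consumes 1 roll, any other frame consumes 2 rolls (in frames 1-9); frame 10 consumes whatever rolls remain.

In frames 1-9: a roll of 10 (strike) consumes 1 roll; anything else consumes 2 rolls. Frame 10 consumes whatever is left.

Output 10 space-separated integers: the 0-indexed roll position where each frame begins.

Frame 1 starts at roll index 0: rolls=0,0 (sum=0), consumes 2 rolls
Frame 2 starts at roll index 2: roll=10 (strike), consumes 1 roll
Frame 3 starts at roll index 3: roll=10 (strike), consumes 1 roll
Frame 4 starts at roll index 4: rolls=1,7 (sum=8), consumes 2 rolls
Frame 5 starts at roll index 6: rolls=7,3 (sum=10), consumes 2 rolls
Frame 6 starts at roll index 8: roll=10 (strike), consumes 1 roll
Frame 7 starts at roll index 9: rolls=2,7 (sum=9), consumes 2 rolls
Frame 8 starts at roll index 11: roll=10 (strike), consumes 1 roll
Frame 9 starts at roll index 12: rolls=3,5 (sum=8), consumes 2 rolls
Frame 10 starts at roll index 14: 3 remaining rolls

Answer: 0 2 3 4 6 8 9 11 12 14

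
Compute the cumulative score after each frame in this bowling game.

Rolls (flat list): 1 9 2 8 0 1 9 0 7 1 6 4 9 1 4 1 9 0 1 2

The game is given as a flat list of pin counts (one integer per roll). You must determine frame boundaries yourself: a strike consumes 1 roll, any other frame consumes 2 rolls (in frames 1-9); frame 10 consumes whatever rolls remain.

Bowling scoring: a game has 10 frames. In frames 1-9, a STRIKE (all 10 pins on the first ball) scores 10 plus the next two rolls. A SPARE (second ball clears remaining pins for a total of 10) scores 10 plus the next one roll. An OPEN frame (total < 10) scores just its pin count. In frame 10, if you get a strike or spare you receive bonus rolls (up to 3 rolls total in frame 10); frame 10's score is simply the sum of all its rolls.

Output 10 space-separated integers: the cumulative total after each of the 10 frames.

Answer: 12 22 23 32 40 59 73 78 87 90

Derivation:
Frame 1: SPARE (1+9=10). 10 + next roll (2) = 12. Cumulative: 12
Frame 2: SPARE (2+8=10). 10 + next roll (0) = 10. Cumulative: 22
Frame 3: OPEN (0+1=1). Cumulative: 23
Frame 4: OPEN (9+0=9). Cumulative: 32
Frame 5: OPEN (7+1=8). Cumulative: 40
Frame 6: SPARE (6+4=10). 10 + next roll (9) = 19. Cumulative: 59
Frame 7: SPARE (9+1=10). 10 + next roll (4) = 14. Cumulative: 73
Frame 8: OPEN (4+1=5). Cumulative: 78
Frame 9: OPEN (9+0=9). Cumulative: 87
Frame 10: OPEN. Sum of all frame-10 rolls (1+2) = 3. Cumulative: 90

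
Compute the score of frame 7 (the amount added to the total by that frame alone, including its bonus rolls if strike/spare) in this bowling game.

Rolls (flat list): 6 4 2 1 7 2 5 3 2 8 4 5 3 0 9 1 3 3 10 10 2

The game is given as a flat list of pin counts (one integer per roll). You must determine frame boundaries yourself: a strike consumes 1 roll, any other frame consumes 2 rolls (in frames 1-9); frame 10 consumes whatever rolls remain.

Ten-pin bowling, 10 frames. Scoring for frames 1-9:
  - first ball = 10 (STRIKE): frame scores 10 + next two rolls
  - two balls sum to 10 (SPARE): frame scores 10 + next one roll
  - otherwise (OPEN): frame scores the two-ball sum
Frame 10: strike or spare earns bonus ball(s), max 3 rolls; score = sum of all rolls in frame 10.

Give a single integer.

Answer: 3

Derivation:
Frame 1: SPARE (6+4=10). 10 + next roll (2) = 12. Cumulative: 12
Frame 2: OPEN (2+1=3). Cumulative: 15
Frame 3: OPEN (7+2=9). Cumulative: 24
Frame 4: OPEN (5+3=8). Cumulative: 32
Frame 5: SPARE (2+8=10). 10 + next roll (4) = 14. Cumulative: 46
Frame 6: OPEN (4+5=9). Cumulative: 55
Frame 7: OPEN (3+0=3). Cumulative: 58
Frame 8: SPARE (9+1=10). 10 + next roll (3) = 13. Cumulative: 71
Frame 9: OPEN (3+3=6). Cumulative: 77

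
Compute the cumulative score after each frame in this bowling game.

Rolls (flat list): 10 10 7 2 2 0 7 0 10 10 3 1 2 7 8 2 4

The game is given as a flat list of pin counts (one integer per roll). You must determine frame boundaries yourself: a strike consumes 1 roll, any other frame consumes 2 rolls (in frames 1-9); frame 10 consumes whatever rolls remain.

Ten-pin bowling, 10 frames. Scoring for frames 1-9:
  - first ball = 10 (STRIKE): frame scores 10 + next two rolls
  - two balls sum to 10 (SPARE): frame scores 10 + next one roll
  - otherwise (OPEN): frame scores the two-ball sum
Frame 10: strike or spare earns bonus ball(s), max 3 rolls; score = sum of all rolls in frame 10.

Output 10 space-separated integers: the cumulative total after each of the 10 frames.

Frame 1: STRIKE. 10 + next two rolls (10+7) = 27. Cumulative: 27
Frame 2: STRIKE. 10 + next two rolls (7+2) = 19. Cumulative: 46
Frame 3: OPEN (7+2=9). Cumulative: 55
Frame 4: OPEN (2+0=2). Cumulative: 57
Frame 5: OPEN (7+0=7). Cumulative: 64
Frame 6: STRIKE. 10 + next two rolls (10+3) = 23. Cumulative: 87
Frame 7: STRIKE. 10 + next two rolls (3+1) = 14. Cumulative: 101
Frame 8: OPEN (3+1=4). Cumulative: 105
Frame 9: OPEN (2+7=9). Cumulative: 114
Frame 10: SPARE. Sum of all frame-10 rolls (8+2+4) = 14. Cumulative: 128

Answer: 27 46 55 57 64 87 101 105 114 128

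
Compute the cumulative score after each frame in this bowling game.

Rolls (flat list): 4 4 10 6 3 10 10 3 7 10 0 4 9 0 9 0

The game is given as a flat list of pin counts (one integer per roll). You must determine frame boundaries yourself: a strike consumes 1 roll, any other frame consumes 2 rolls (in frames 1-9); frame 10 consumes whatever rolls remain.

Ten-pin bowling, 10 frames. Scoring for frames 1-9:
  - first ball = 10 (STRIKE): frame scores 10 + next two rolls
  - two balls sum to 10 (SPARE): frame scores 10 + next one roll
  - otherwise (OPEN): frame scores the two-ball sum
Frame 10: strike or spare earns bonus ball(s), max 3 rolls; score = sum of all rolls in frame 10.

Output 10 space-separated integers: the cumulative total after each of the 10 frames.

Answer: 8 27 36 59 79 99 113 117 126 135

Derivation:
Frame 1: OPEN (4+4=8). Cumulative: 8
Frame 2: STRIKE. 10 + next two rolls (6+3) = 19. Cumulative: 27
Frame 3: OPEN (6+3=9). Cumulative: 36
Frame 4: STRIKE. 10 + next two rolls (10+3) = 23. Cumulative: 59
Frame 5: STRIKE. 10 + next two rolls (3+7) = 20. Cumulative: 79
Frame 6: SPARE (3+7=10). 10 + next roll (10) = 20. Cumulative: 99
Frame 7: STRIKE. 10 + next two rolls (0+4) = 14. Cumulative: 113
Frame 8: OPEN (0+4=4). Cumulative: 117
Frame 9: OPEN (9+0=9). Cumulative: 126
Frame 10: OPEN. Sum of all frame-10 rolls (9+0) = 9. Cumulative: 135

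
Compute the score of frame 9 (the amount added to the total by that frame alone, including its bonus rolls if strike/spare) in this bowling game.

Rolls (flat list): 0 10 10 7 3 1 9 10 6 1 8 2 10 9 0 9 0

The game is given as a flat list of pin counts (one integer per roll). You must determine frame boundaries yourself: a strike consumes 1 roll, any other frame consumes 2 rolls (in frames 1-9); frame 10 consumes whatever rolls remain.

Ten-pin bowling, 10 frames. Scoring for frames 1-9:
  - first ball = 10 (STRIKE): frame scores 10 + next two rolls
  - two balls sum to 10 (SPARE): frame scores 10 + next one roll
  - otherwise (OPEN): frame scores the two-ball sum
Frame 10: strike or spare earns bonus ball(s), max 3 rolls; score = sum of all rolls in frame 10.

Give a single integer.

Answer: 9

Derivation:
Frame 1: SPARE (0+10=10). 10 + next roll (10) = 20. Cumulative: 20
Frame 2: STRIKE. 10 + next two rolls (7+3) = 20. Cumulative: 40
Frame 3: SPARE (7+3=10). 10 + next roll (1) = 11. Cumulative: 51
Frame 4: SPARE (1+9=10). 10 + next roll (10) = 20. Cumulative: 71
Frame 5: STRIKE. 10 + next two rolls (6+1) = 17. Cumulative: 88
Frame 6: OPEN (6+1=7). Cumulative: 95
Frame 7: SPARE (8+2=10). 10 + next roll (10) = 20. Cumulative: 115
Frame 8: STRIKE. 10 + next two rolls (9+0) = 19. Cumulative: 134
Frame 9: OPEN (9+0=9). Cumulative: 143
Frame 10: OPEN. Sum of all frame-10 rolls (9+0) = 9. Cumulative: 152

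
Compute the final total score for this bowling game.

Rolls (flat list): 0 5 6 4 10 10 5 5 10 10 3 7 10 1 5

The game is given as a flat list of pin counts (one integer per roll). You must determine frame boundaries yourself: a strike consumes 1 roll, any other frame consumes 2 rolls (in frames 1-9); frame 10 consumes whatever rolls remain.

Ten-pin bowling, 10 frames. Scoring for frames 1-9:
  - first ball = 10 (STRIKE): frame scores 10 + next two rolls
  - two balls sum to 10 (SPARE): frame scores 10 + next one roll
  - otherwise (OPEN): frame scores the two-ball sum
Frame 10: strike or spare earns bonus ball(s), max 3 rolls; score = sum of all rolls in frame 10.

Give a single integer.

Frame 1: OPEN (0+5=5). Cumulative: 5
Frame 2: SPARE (6+4=10). 10 + next roll (10) = 20. Cumulative: 25
Frame 3: STRIKE. 10 + next two rolls (10+5) = 25. Cumulative: 50
Frame 4: STRIKE. 10 + next two rolls (5+5) = 20. Cumulative: 70
Frame 5: SPARE (5+5=10). 10 + next roll (10) = 20. Cumulative: 90
Frame 6: STRIKE. 10 + next two rolls (10+3) = 23. Cumulative: 113
Frame 7: STRIKE. 10 + next two rolls (3+7) = 20. Cumulative: 133
Frame 8: SPARE (3+7=10). 10 + next roll (10) = 20. Cumulative: 153
Frame 9: STRIKE. 10 + next two rolls (1+5) = 16. Cumulative: 169
Frame 10: OPEN. Sum of all frame-10 rolls (1+5) = 6. Cumulative: 175

Answer: 175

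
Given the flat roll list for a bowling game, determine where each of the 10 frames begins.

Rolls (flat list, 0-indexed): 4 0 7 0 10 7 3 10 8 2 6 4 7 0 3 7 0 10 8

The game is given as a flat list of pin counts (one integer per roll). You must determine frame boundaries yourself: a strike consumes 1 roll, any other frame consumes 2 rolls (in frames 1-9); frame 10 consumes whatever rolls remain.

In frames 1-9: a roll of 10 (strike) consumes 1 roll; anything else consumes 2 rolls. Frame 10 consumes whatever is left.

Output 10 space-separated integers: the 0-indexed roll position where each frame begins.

Frame 1 starts at roll index 0: rolls=4,0 (sum=4), consumes 2 rolls
Frame 2 starts at roll index 2: rolls=7,0 (sum=7), consumes 2 rolls
Frame 3 starts at roll index 4: roll=10 (strike), consumes 1 roll
Frame 4 starts at roll index 5: rolls=7,3 (sum=10), consumes 2 rolls
Frame 5 starts at roll index 7: roll=10 (strike), consumes 1 roll
Frame 6 starts at roll index 8: rolls=8,2 (sum=10), consumes 2 rolls
Frame 7 starts at roll index 10: rolls=6,4 (sum=10), consumes 2 rolls
Frame 8 starts at roll index 12: rolls=7,0 (sum=7), consumes 2 rolls
Frame 9 starts at roll index 14: rolls=3,7 (sum=10), consumes 2 rolls
Frame 10 starts at roll index 16: 3 remaining rolls

Answer: 0 2 4 5 7 8 10 12 14 16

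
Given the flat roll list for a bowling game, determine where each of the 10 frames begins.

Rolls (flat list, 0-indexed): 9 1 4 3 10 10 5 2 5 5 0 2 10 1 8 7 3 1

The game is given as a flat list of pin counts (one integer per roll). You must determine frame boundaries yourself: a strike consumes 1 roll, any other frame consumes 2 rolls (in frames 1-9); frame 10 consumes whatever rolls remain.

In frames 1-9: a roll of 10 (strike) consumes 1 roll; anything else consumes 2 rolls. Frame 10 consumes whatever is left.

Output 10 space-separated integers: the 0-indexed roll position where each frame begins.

Frame 1 starts at roll index 0: rolls=9,1 (sum=10), consumes 2 rolls
Frame 2 starts at roll index 2: rolls=4,3 (sum=7), consumes 2 rolls
Frame 3 starts at roll index 4: roll=10 (strike), consumes 1 roll
Frame 4 starts at roll index 5: roll=10 (strike), consumes 1 roll
Frame 5 starts at roll index 6: rolls=5,2 (sum=7), consumes 2 rolls
Frame 6 starts at roll index 8: rolls=5,5 (sum=10), consumes 2 rolls
Frame 7 starts at roll index 10: rolls=0,2 (sum=2), consumes 2 rolls
Frame 8 starts at roll index 12: roll=10 (strike), consumes 1 roll
Frame 9 starts at roll index 13: rolls=1,8 (sum=9), consumes 2 rolls
Frame 10 starts at roll index 15: 3 remaining rolls

Answer: 0 2 4 5 6 8 10 12 13 15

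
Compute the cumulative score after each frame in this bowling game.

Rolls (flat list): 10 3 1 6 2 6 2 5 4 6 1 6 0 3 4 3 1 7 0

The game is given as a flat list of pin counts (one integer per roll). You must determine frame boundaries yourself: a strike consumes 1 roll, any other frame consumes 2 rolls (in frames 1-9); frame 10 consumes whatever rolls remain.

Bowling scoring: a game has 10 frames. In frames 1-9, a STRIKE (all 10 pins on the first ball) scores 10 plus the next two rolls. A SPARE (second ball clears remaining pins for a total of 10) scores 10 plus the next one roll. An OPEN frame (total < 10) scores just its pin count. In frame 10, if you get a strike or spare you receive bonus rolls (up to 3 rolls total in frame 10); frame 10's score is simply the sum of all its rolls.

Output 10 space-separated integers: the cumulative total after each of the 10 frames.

Answer: 14 18 26 34 43 50 56 63 67 74

Derivation:
Frame 1: STRIKE. 10 + next two rolls (3+1) = 14. Cumulative: 14
Frame 2: OPEN (3+1=4). Cumulative: 18
Frame 3: OPEN (6+2=8). Cumulative: 26
Frame 4: OPEN (6+2=8). Cumulative: 34
Frame 5: OPEN (5+4=9). Cumulative: 43
Frame 6: OPEN (6+1=7). Cumulative: 50
Frame 7: OPEN (6+0=6). Cumulative: 56
Frame 8: OPEN (3+4=7). Cumulative: 63
Frame 9: OPEN (3+1=4). Cumulative: 67
Frame 10: OPEN. Sum of all frame-10 rolls (7+0) = 7. Cumulative: 74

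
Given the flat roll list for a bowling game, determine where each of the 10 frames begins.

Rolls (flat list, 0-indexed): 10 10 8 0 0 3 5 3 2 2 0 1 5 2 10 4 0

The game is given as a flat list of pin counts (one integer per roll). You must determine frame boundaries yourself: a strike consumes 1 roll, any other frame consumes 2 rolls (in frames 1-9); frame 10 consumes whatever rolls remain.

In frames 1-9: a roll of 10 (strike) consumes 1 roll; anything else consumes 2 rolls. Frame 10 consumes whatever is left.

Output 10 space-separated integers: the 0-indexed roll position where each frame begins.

Frame 1 starts at roll index 0: roll=10 (strike), consumes 1 roll
Frame 2 starts at roll index 1: roll=10 (strike), consumes 1 roll
Frame 3 starts at roll index 2: rolls=8,0 (sum=8), consumes 2 rolls
Frame 4 starts at roll index 4: rolls=0,3 (sum=3), consumes 2 rolls
Frame 5 starts at roll index 6: rolls=5,3 (sum=8), consumes 2 rolls
Frame 6 starts at roll index 8: rolls=2,2 (sum=4), consumes 2 rolls
Frame 7 starts at roll index 10: rolls=0,1 (sum=1), consumes 2 rolls
Frame 8 starts at roll index 12: rolls=5,2 (sum=7), consumes 2 rolls
Frame 9 starts at roll index 14: roll=10 (strike), consumes 1 roll
Frame 10 starts at roll index 15: 2 remaining rolls

Answer: 0 1 2 4 6 8 10 12 14 15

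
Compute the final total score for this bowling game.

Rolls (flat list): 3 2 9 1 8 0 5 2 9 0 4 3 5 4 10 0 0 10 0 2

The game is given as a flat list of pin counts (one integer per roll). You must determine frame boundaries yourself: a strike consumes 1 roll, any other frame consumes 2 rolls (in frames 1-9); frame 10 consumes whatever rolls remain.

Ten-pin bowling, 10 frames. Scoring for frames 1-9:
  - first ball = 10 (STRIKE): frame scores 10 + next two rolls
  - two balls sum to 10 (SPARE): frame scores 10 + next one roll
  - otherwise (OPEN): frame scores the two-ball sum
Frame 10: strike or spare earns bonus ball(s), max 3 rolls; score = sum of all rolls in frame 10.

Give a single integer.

Answer: 85

Derivation:
Frame 1: OPEN (3+2=5). Cumulative: 5
Frame 2: SPARE (9+1=10). 10 + next roll (8) = 18. Cumulative: 23
Frame 3: OPEN (8+0=8). Cumulative: 31
Frame 4: OPEN (5+2=7). Cumulative: 38
Frame 5: OPEN (9+0=9). Cumulative: 47
Frame 6: OPEN (4+3=7). Cumulative: 54
Frame 7: OPEN (5+4=9). Cumulative: 63
Frame 8: STRIKE. 10 + next two rolls (0+0) = 10. Cumulative: 73
Frame 9: OPEN (0+0=0). Cumulative: 73
Frame 10: STRIKE. Sum of all frame-10 rolls (10+0+2) = 12. Cumulative: 85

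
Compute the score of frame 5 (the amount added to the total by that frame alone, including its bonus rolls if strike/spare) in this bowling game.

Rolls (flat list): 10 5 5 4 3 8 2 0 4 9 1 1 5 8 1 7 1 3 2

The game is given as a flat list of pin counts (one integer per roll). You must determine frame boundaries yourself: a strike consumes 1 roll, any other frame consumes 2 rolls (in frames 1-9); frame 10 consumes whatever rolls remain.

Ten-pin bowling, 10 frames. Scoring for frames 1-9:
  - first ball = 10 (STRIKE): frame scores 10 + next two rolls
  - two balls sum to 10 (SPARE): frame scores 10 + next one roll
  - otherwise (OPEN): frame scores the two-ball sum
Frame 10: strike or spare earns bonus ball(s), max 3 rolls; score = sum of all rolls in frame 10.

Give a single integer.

Answer: 4

Derivation:
Frame 1: STRIKE. 10 + next two rolls (5+5) = 20. Cumulative: 20
Frame 2: SPARE (5+5=10). 10 + next roll (4) = 14. Cumulative: 34
Frame 3: OPEN (4+3=7). Cumulative: 41
Frame 4: SPARE (8+2=10). 10 + next roll (0) = 10. Cumulative: 51
Frame 5: OPEN (0+4=4). Cumulative: 55
Frame 6: SPARE (9+1=10). 10 + next roll (1) = 11. Cumulative: 66
Frame 7: OPEN (1+5=6). Cumulative: 72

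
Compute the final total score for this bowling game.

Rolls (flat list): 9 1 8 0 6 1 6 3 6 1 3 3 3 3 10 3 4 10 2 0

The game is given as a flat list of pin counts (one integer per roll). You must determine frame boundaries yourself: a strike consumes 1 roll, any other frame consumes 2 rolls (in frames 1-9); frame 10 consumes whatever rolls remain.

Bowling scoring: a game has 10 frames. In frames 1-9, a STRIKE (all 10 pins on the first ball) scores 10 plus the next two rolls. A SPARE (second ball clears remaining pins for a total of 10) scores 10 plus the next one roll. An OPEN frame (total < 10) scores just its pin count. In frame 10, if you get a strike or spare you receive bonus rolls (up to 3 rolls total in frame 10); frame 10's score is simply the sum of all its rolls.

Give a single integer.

Frame 1: SPARE (9+1=10). 10 + next roll (8) = 18. Cumulative: 18
Frame 2: OPEN (8+0=8). Cumulative: 26
Frame 3: OPEN (6+1=7). Cumulative: 33
Frame 4: OPEN (6+3=9). Cumulative: 42
Frame 5: OPEN (6+1=7). Cumulative: 49
Frame 6: OPEN (3+3=6). Cumulative: 55
Frame 7: OPEN (3+3=6). Cumulative: 61
Frame 8: STRIKE. 10 + next two rolls (3+4) = 17. Cumulative: 78
Frame 9: OPEN (3+4=7). Cumulative: 85
Frame 10: STRIKE. Sum of all frame-10 rolls (10+2+0) = 12. Cumulative: 97

Answer: 97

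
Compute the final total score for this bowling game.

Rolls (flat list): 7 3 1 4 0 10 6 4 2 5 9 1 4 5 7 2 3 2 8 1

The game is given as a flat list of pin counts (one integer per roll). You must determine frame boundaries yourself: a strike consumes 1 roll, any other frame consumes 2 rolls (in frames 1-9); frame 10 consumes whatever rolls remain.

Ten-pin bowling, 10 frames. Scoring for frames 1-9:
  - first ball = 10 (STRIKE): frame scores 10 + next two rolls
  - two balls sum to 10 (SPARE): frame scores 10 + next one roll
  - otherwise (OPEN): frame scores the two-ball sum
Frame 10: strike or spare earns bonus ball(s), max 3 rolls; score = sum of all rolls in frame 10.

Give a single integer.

Answer: 97

Derivation:
Frame 1: SPARE (7+3=10). 10 + next roll (1) = 11. Cumulative: 11
Frame 2: OPEN (1+4=5). Cumulative: 16
Frame 3: SPARE (0+10=10). 10 + next roll (6) = 16. Cumulative: 32
Frame 4: SPARE (6+4=10). 10 + next roll (2) = 12. Cumulative: 44
Frame 5: OPEN (2+5=7). Cumulative: 51
Frame 6: SPARE (9+1=10). 10 + next roll (4) = 14. Cumulative: 65
Frame 7: OPEN (4+5=9). Cumulative: 74
Frame 8: OPEN (7+2=9). Cumulative: 83
Frame 9: OPEN (3+2=5). Cumulative: 88
Frame 10: OPEN. Sum of all frame-10 rolls (8+1) = 9. Cumulative: 97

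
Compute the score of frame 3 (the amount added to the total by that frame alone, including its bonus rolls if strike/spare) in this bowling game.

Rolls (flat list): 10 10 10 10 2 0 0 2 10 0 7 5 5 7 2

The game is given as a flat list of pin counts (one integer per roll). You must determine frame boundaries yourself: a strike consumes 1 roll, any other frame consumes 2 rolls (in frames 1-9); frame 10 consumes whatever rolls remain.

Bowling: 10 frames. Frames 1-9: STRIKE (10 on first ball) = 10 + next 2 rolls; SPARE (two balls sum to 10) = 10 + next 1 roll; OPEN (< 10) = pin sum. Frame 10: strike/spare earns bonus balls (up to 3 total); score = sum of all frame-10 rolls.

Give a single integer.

Frame 1: STRIKE. 10 + next two rolls (10+10) = 30. Cumulative: 30
Frame 2: STRIKE. 10 + next two rolls (10+10) = 30. Cumulative: 60
Frame 3: STRIKE. 10 + next two rolls (10+2) = 22. Cumulative: 82
Frame 4: STRIKE. 10 + next two rolls (2+0) = 12. Cumulative: 94
Frame 5: OPEN (2+0=2). Cumulative: 96

Answer: 22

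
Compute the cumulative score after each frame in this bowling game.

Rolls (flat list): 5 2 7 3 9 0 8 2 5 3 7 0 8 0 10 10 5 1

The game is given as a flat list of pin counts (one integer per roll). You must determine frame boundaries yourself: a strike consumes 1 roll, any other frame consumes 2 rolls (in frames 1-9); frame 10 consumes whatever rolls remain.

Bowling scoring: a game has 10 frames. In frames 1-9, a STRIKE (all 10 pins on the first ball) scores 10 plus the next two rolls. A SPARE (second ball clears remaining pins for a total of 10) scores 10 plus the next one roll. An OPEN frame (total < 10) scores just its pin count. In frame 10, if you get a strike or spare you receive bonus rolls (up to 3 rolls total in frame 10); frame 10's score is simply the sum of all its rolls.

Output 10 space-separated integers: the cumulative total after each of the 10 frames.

Answer: 7 26 35 50 58 65 73 98 114 120

Derivation:
Frame 1: OPEN (5+2=7). Cumulative: 7
Frame 2: SPARE (7+3=10). 10 + next roll (9) = 19. Cumulative: 26
Frame 3: OPEN (9+0=9). Cumulative: 35
Frame 4: SPARE (8+2=10). 10 + next roll (5) = 15. Cumulative: 50
Frame 5: OPEN (5+3=8). Cumulative: 58
Frame 6: OPEN (7+0=7). Cumulative: 65
Frame 7: OPEN (8+0=8). Cumulative: 73
Frame 8: STRIKE. 10 + next two rolls (10+5) = 25. Cumulative: 98
Frame 9: STRIKE. 10 + next two rolls (5+1) = 16. Cumulative: 114
Frame 10: OPEN. Sum of all frame-10 rolls (5+1) = 6. Cumulative: 120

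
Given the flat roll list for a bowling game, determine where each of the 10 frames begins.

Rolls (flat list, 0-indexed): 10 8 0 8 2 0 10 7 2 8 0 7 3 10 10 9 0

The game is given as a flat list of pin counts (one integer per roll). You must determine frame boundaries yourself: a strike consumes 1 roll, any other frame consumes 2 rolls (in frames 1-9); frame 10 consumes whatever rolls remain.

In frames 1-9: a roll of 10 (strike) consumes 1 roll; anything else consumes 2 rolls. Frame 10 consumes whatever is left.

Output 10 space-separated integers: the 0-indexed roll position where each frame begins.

Frame 1 starts at roll index 0: roll=10 (strike), consumes 1 roll
Frame 2 starts at roll index 1: rolls=8,0 (sum=8), consumes 2 rolls
Frame 3 starts at roll index 3: rolls=8,2 (sum=10), consumes 2 rolls
Frame 4 starts at roll index 5: rolls=0,10 (sum=10), consumes 2 rolls
Frame 5 starts at roll index 7: rolls=7,2 (sum=9), consumes 2 rolls
Frame 6 starts at roll index 9: rolls=8,0 (sum=8), consumes 2 rolls
Frame 7 starts at roll index 11: rolls=7,3 (sum=10), consumes 2 rolls
Frame 8 starts at roll index 13: roll=10 (strike), consumes 1 roll
Frame 9 starts at roll index 14: roll=10 (strike), consumes 1 roll
Frame 10 starts at roll index 15: 2 remaining rolls

Answer: 0 1 3 5 7 9 11 13 14 15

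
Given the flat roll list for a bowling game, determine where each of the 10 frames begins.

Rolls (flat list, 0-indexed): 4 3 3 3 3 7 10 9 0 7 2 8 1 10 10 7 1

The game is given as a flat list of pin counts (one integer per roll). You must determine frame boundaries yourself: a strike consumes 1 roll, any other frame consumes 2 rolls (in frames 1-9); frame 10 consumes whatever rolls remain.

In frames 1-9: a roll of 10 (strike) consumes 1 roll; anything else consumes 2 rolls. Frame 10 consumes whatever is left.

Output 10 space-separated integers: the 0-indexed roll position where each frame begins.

Frame 1 starts at roll index 0: rolls=4,3 (sum=7), consumes 2 rolls
Frame 2 starts at roll index 2: rolls=3,3 (sum=6), consumes 2 rolls
Frame 3 starts at roll index 4: rolls=3,7 (sum=10), consumes 2 rolls
Frame 4 starts at roll index 6: roll=10 (strike), consumes 1 roll
Frame 5 starts at roll index 7: rolls=9,0 (sum=9), consumes 2 rolls
Frame 6 starts at roll index 9: rolls=7,2 (sum=9), consumes 2 rolls
Frame 7 starts at roll index 11: rolls=8,1 (sum=9), consumes 2 rolls
Frame 8 starts at roll index 13: roll=10 (strike), consumes 1 roll
Frame 9 starts at roll index 14: roll=10 (strike), consumes 1 roll
Frame 10 starts at roll index 15: 2 remaining rolls

Answer: 0 2 4 6 7 9 11 13 14 15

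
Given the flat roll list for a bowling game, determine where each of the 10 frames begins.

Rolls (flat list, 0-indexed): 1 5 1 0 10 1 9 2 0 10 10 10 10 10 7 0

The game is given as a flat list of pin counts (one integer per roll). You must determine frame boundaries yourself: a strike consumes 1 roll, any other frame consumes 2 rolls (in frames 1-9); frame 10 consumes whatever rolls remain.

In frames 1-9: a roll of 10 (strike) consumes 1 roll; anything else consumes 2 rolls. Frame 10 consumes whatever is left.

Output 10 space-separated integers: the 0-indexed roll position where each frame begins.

Frame 1 starts at roll index 0: rolls=1,5 (sum=6), consumes 2 rolls
Frame 2 starts at roll index 2: rolls=1,0 (sum=1), consumes 2 rolls
Frame 3 starts at roll index 4: roll=10 (strike), consumes 1 roll
Frame 4 starts at roll index 5: rolls=1,9 (sum=10), consumes 2 rolls
Frame 5 starts at roll index 7: rolls=2,0 (sum=2), consumes 2 rolls
Frame 6 starts at roll index 9: roll=10 (strike), consumes 1 roll
Frame 7 starts at roll index 10: roll=10 (strike), consumes 1 roll
Frame 8 starts at roll index 11: roll=10 (strike), consumes 1 roll
Frame 9 starts at roll index 12: roll=10 (strike), consumes 1 roll
Frame 10 starts at roll index 13: 3 remaining rolls

Answer: 0 2 4 5 7 9 10 11 12 13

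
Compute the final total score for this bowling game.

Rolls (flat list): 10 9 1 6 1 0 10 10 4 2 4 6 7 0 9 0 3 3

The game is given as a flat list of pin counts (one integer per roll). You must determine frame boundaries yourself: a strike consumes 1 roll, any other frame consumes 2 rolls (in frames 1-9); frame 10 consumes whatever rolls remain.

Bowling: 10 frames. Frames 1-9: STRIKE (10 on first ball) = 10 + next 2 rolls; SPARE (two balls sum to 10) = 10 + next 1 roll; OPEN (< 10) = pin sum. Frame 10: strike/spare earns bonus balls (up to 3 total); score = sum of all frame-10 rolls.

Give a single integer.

Frame 1: STRIKE. 10 + next two rolls (9+1) = 20. Cumulative: 20
Frame 2: SPARE (9+1=10). 10 + next roll (6) = 16. Cumulative: 36
Frame 3: OPEN (6+1=7). Cumulative: 43
Frame 4: SPARE (0+10=10). 10 + next roll (10) = 20. Cumulative: 63
Frame 5: STRIKE. 10 + next two rolls (4+2) = 16. Cumulative: 79
Frame 6: OPEN (4+2=6). Cumulative: 85
Frame 7: SPARE (4+6=10). 10 + next roll (7) = 17. Cumulative: 102
Frame 8: OPEN (7+0=7). Cumulative: 109
Frame 9: OPEN (9+0=9). Cumulative: 118
Frame 10: OPEN. Sum of all frame-10 rolls (3+3) = 6. Cumulative: 124

Answer: 124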